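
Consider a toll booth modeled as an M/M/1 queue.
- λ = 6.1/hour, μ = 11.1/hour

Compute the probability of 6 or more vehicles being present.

ρ = λ/μ = 6.1/11.1 = 0.5495495
P(N ≥ n) = ρⁿ
P(N ≥ 6) = 0.5495495^6
P(N ≥ 6) = 0.02754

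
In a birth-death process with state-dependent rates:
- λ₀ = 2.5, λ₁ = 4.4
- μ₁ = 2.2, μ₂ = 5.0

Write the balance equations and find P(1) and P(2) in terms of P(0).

Balance equations:
State 0: λ₀P₀ = μ₁P₁ → P₁ = (λ₀/μ₁)P₀ = (2.5/2.2)P₀ = 1.1364P₀
State 1: P₂ = (λ₀λ₁)/(μ₁μ₂)P₀ = (2.5×4.4)/(2.2×5.0)P₀ = 1.0000P₀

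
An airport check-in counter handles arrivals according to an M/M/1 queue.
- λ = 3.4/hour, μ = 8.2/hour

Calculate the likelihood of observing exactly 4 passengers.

ρ = λ/μ = 3.4/8.2 = 0.4146
P(n) = (1-ρ)ρⁿ
P(4) = (1-0.4146) × 0.4146^4
P(4) = 0.5854 × 0.02955
P(4) = 0.01730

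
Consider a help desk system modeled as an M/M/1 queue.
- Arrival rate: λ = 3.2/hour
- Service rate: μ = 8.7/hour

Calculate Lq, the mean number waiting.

ρ = λ/μ = 3.2/8.7 = 0.3678
For M/M/1: Lq = λ²/(μ(μ-λ))
Lq = 10.24/(8.7 × 5.50)
Lq = 0.2140 tickets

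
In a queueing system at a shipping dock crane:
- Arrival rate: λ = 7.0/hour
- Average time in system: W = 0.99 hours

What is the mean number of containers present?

Little's Law: L = λW
L = 7.0 × 0.99 = 6.9300 containers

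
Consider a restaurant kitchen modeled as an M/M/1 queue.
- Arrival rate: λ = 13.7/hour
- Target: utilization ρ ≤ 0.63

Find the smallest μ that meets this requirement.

ρ = λ/μ, so μ = λ/ρ
μ ≥ 13.7/0.63 = 21.7460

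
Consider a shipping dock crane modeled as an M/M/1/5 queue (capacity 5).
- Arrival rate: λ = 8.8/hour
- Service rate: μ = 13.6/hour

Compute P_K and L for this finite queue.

ρ = λ/μ = 8.8/13.6 = 0.64706
P₀ = (1-ρ)/(1-ρ^(K+1)) = (1-0.64706)/(1-0.64706^6) = 0.3529/0.9266 = 0.3809
P_K = P₀×ρ^K = 0.380896 × 0.64706^5 = 0.380896 × 0.113429 = 0.04320
Blocking probability P_5 = 0.04320 (4.32%)
L = ρ[1 - (K+1)ρ^K + Kρ^(K+1)] / [(1-ρ)(1-ρ^(K+1))]
L = 0.64706 × (1 - 6×0.11343 + 5×0.073395) / ((1 - 0.64706) × (1 - 0.073395)) = 1.3581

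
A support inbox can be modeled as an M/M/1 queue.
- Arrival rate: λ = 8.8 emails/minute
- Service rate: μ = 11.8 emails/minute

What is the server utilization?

Server utilization: ρ = λ/μ
ρ = 8.8/11.8 = 0.7458
The server is busy 74.58% of the time.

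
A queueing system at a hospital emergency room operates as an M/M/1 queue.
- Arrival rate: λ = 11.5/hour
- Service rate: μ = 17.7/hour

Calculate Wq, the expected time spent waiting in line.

First, compute utilization: ρ = λ/μ = 11.5/17.7 = 0.6497
For M/M/1: Wq = λ/(μ(μ-λ))
Wq = 11.5/(17.7 × (17.7-11.5))
Wq = 11.5/(17.7 × 6.20)
Wq = 0.1048 hours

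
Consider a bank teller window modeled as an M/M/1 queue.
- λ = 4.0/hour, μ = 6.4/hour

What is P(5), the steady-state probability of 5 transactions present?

ρ = λ/μ = 4.0/6.4 = 0.6250
P(n) = (1-ρ)ρⁿ
P(5) = (1-0.6250) × 0.6250^5
P(5) = 0.3750 × 0.09537
P(5) = 0.03576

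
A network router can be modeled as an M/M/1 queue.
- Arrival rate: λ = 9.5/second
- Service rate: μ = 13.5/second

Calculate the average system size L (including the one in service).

ρ = λ/μ = 9.5/13.5 = 0.7037
For M/M/1: L = λ/(μ-λ)
L = 9.5/(13.5-9.5) = 9.5/4.00
L = 2.3750 packets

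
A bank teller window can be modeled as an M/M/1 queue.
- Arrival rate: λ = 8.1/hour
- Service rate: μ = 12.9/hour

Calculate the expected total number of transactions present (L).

ρ = λ/μ = 8.1/12.9 = 0.6279
For M/M/1: L = λ/(μ-λ)
L = 8.1/(12.9-8.1) = 8.1/4.80
L = 1.6875 transactions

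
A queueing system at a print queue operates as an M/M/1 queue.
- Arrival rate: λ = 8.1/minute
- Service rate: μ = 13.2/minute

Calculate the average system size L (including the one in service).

ρ = λ/μ = 8.1/13.2 = 0.6136
For M/M/1: L = λ/(μ-λ)
L = 8.1/(13.2-8.1) = 8.1/5.10
L = 1.5882 jobs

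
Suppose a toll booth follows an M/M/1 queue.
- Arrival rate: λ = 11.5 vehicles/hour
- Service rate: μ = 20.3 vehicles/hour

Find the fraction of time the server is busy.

Server utilization: ρ = λ/μ
ρ = 11.5/20.3 = 0.5665
The server is busy 56.65% of the time.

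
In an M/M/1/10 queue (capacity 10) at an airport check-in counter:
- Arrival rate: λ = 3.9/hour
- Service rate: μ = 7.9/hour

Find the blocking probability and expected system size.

ρ = λ/μ = 3.9/7.9 = 0.49367
P₀ = (1-ρ)/(1-ρ^(K+1)) = (1-0.49367)/(1-0.49367^11) = 0.5063/0.9996 = 0.5065
P_K = P₀×ρ^K = 0.50654 × 0.49367^10 = 0.50654 × 0.00085974 = 0.0004355
Blocking probability P_10 = 0.0004355 (0.04355%)
L = ρ[1 - (K+1)ρ^K + Kρ^(K+1)] / [(1-ρ)(1-ρ^(K+1))]
L = 0.49367 × (1 - 11×0.0008597 + 10×0.0004244) / ((1 - 0.49367) × (1 - 0.0004244)) = 0.9703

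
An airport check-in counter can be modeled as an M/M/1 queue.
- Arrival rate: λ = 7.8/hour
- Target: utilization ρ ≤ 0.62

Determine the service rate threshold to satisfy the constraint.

ρ = λ/μ, so μ = λ/ρ
μ ≥ 7.8/0.62 = 12.5806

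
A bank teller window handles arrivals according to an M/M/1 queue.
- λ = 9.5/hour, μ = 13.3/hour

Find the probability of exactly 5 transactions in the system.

ρ = λ/μ = 9.5/13.3 = 0.71429
P(n) = (1-ρ)ρⁿ
P(5) = (1-0.71429) × 0.71429^5
P(5) = 0.28571 × 0.18594
P(5) = 0.05312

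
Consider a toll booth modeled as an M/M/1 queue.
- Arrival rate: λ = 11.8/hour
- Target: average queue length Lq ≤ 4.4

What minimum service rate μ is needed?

For M/M/1: Lq = λ²/(μ(μ-λ))
Need Lq ≤ 4.4, i.e. μ(μ-λ) ≥ λ²/4.4
μ² - 11.8μ - 139.24/4.4 ≥ 0  →  μ² - 11.8μ - 31.64545 ≥ 0
Quadratic formula (positive root): μ = [λ + √(λ² + 4×31.64545)]/2
Discriminant: 139.24 + 4×31.64545 = 265.8218, √265.8218 = 16.3040
μ ≥ (11.8 + 16.3040)/2 = 14.0520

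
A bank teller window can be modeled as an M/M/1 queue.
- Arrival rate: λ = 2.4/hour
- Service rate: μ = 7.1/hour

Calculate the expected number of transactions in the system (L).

ρ = λ/μ = 2.4/7.1 = 0.3380
For M/M/1: L = λ/(μ-λ)
L = 2.4/(7.1-2.4) = 2.4/4.70
L = 0.5106 transactions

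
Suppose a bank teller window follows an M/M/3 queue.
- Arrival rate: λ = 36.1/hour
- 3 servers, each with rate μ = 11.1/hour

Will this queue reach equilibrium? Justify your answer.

Stability requires ρ = λ/(cμ) < 1
ρ = 36.1/(3 × 11.1) = 36.1/33.30 = 1.0841
Since 1.0841 ≥ 1, the system is UNSTABLE.
Need c > λ/μ = 36.1/11.1 = 3.25.
Minimum servers needed: c = 4.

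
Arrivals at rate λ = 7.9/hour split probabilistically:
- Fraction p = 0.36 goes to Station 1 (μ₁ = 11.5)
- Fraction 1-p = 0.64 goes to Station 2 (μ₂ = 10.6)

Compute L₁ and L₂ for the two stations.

Effective rates: λ₁ = 7.9×0.36 = 2.844, λ₂ = 7.9×0.64 = 5.056
Station 1: ρ₁ = 2.844/11.5 = 0.2473, L₁ = ρ₁/(1-ρ₁) = 0.2473/(1-0.2473) = 0.3286
Station 2: ρ₂ = 5.056/10.6 = 0.4770, L₂ = ρ₂/(1-ρ₂) = 0.4770/(1-0.4770) = 0.9120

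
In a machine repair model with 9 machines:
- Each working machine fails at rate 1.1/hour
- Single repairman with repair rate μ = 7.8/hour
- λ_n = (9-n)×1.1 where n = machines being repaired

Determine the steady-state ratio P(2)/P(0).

P(2)/P(0) = ∏_{i=0}^{2-1} λ_i/μ_{i+1}
= (9-0)×1.1/7.8 × (9-1)×1.1/7.8
= 1.4320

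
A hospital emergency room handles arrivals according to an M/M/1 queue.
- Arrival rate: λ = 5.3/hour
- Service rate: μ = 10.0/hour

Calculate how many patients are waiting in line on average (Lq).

ρ = λ/μ = 5.3/10.0 = 0.5300
For M/M/1: Lq = λ²/(μ(μ-λ))
Lq = 28.09/(10.0 × 4.70)
Lq = 0.5977 patients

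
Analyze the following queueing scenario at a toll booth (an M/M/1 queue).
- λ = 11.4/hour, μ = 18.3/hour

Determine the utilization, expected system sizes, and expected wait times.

Step 1: ρ = λ/μ = 11.4/18.3 = 0.6230
Step 2: L = λ/(μ-λ) = 11.4/6.90 = 1.6522
Step 3: Lq = λ²/(μ(μ-λ)) = 129.96/(18.3×6.90) = 1.0292
Step 4: W = 1/(μ-λ) = 1/6.90 = 0.14493
Step 5: Wq = λ/(μ(μ-λ)) = 11.4/(18.3×6.90) = 0.09028
Step 6: P(0) = 1-ρ = 0.3770
Verify: L = λW = 11.4×0.14493 = 1.6522 ✔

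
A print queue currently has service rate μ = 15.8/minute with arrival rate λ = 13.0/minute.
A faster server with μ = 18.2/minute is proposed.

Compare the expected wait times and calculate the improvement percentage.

System 1: ρ₁ = 13.0/15.8 = 0.8228, W₁ = 1/(15.8-13.0) = 0.3571
System 2: ρ₂ = 13.0/18.2 = 0.7143, W₂ = 1/(18.2-13.0) = 0.1923
Improvement: (W₁-W₂)/W₁ = (0.3571-0.1923)/0.3571 = 46.15%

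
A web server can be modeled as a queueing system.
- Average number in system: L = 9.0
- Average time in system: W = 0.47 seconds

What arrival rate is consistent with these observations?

Little's Law: L = λW, so λ = L/W
λ = 9.0/0.47 = 19.1489 requests/second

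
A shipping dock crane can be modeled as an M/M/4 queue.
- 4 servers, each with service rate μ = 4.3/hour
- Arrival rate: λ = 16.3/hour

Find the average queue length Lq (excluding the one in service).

Traffic intensity: ρ = λ/(cμ) = 16.3/(4×4.3) = 0.9477
Since ρ = 0.9477 < 1, system is stable.
Offered load a = λ/μ = cρ = 16.3/4.3 = 3.7907
P₀ = [ Σₙ₌₀^3 aⁿ/n! + a^4/(4!(1-ρ)) ]⁻¹
Σ = a^0/0! + a^1/1! + a^2/2! + a^3/3! = 1.0000 + 3.7907 + 7.1847 + 9.0783 = 21.0537
a^4/(4!(1-ρ)) = 206.4793/(24 × 0.05232558) = 164.4187
P₀ = 1/(21.0537 + 164.4187) = 0.005392
Lq = P₀·a^4·ρ / (4!(1-ρ)²) = 0.00539164 × 206.4793 × 0.947674 / (24 × 0.00273797) = 16.0552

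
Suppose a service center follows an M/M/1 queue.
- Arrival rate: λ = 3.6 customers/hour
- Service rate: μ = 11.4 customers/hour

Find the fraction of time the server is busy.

Server utilization: ρ = λ/μ
ρ = 3.6/11.4 = 0.3158
The server is busy 31.58% of the time.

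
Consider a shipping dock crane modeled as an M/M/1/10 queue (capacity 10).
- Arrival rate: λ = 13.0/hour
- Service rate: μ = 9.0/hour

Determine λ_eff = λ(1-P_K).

ρ = λ/μ = 13.0/9.0 = 1.44444
P₀ = (1-ρ)/(1-ρ^(K+1)) = (1-1.44444)/(1-1.44444^11) = -0.44444/-56.1077 = 0.007921
P_K = P₀×ρ^K = 0.007921 × 1.44444^10 = 0.007921 × 39.5362 = 0.3132
λ_eff = λ(1-P_K) = 13.0 × (1 - 0.31318) = 13.0 × 0.68682 = 8.9287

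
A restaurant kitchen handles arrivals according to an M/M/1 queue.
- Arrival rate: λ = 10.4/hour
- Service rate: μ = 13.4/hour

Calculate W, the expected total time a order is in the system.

First, compute utilization: ρ = λ/μ = 10.4/13.4 = 0.7761
For M/M/1: W = 1/(μ-λ)
W = 1/(13.4-10.4) = 1/3.00
W = 0.3333 hours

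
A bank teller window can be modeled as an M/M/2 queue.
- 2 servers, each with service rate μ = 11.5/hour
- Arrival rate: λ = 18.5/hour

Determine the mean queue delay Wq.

Traffic intensity: ρ = λ/(cμ) = 18.5/(2×11.5) = 0.8043
Since ρ = 0.8043 < 1, system is stable.
Offered load a = λ/μ = cρ = 18.5/11.5 = 1.6087
P₀ = [ Σₙ₌₀^1 aⁿ/n! + a^2/(2!(1-ρ)) ]⁻¹
Σ = a^0/0! + a^1/1! = 1.0000 + 1.6087 = 2.6087
a^2/(2!(1-ρ)) = 2.58790/(2 × 0.195652) = 6.6135
P₀ = 1/(2.6087 + 6.6135) = 0.1084
Lq = P₀·a^2·ρ / (2!(1-ρ)²) = 0.108434 × 2.58790 × 0.804348 / (2 × 0.0382798) = 2.9482
Wq = Lq/λ = 2.9482/18.5 = 0.1594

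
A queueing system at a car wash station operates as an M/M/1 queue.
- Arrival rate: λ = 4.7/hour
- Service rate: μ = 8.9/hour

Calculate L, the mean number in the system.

ρ = λ/μ = 4.7/8.9 = 0.5281
For M/M/1: L = λ/(μ-λ)
L = 4.7/(8.9-4.7) = 4.7/4.20
L = 1.1190 cars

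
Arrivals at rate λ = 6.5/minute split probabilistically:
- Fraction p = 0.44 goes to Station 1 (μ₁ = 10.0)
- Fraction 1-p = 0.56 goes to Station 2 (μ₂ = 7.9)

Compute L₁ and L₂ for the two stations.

Effective rates: λ₁ = 6.5×0.44 = 2.86, λ₂ = 6.5×0.56 = 3.64
Station 1: ρ₁ = 2.86/10.0 = 0.2860, L₁ = ρ₁/(1-ρ₁) = 0.2860/(1-0.2860) = 0.4006
Station 2: ρ₂ = 3.64/7.9 = 0.46076, L₂ = ρ₂/(1-ρ₂) = 0.46076/(1-0.46076) = 0.8545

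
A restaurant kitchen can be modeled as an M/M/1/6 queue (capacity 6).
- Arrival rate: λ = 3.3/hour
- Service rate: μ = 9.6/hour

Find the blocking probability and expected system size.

ρ = λ/μ = 3.3/9.6 = 0.34375
P₀ = (1-ρ)/(1-ρ^(K+1)) = (1-0.34375)/(1-0.34375^7) = 0.6562/0.9994 = 0.6566
P_K = P₀×ρ^K = 0.6566 × 0.34375^6 = 0.6566 × 0.001650 = 0.001083
Blocking probability P_6 = 0.001083 (0.11%)
L = ρ[1 - (K+1)ρ^K + Kρ^(K+1)] / [(1-ρ)(1-ρ^(K+1))]
L = 0.34375 × (1 - 7×0.001650 + 6×0.0005672) / ((1 - 0.34375) × (1 - 0.0005672)) = 0.5198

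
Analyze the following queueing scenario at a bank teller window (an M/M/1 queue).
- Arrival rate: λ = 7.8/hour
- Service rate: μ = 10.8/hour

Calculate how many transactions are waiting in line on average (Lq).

ρ = λ/μ = 7.8/10.8 = 0.7222
For M/M/1: Lq = λ²/(μ(μ-λ))
Lq = 60.84/(10.8 × 3.00)
Lq = 1.8778 transactions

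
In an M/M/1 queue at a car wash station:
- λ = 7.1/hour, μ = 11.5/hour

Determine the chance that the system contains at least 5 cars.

ρ = λ/μ = 7.1/11.5 = 0.61739
P(N ≥ n) = ρⁿ
P(N ≥ 5) = 0.61739^5
P(N ≥ 5) = 0.08970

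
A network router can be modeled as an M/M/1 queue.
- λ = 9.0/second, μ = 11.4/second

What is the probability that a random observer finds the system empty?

ρ = λ/μ = 9.0/11.4 = 0.7895
P(0) = 1 - ρ = 1 - 0.7895 = 0.2105
The server is idle 21.05% of the time.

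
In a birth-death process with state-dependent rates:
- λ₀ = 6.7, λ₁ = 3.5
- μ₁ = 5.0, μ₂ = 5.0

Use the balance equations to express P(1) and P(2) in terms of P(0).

Balance equations:
State 0: λ₀P₀ = μ₁P₁ → P₁ = (λ₀/μ₁)P₀ = (6.7/5.0)P₀ = 1.3400P₀
State 1: P₂ = (λ₀λ₁)/(μ₁μ₂)P₀ = (6.7×3.5)/(5.0×5.0)P₀ = 0.9380P₀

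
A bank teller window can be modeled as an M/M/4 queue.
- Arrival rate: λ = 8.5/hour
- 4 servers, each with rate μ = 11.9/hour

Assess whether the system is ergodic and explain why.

Stability requires ρ = λ/(cμ) < 1
ρ = 8.5/(4 × 11.9) = 8.5/47.60 = 0.1786
Since 0.1786 < 1, the system is STABLE.
The servers are busy 17.86% of the time.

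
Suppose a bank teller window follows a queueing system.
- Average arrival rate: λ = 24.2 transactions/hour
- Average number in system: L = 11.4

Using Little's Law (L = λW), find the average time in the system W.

Little's Law: L = λW, so W = L/λ
W = 11.4/24.2 = 0.4711 hours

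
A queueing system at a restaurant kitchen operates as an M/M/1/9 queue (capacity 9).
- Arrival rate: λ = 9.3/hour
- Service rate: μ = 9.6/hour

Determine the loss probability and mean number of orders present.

ρ = λ/μ = 9.3/9.6 = 0.96875
P₀ = (1-ρ)/(1-ρ^(K+1)) = (1-0.96875)/(1-0.96875^10) = 0.03125/0.2720 = 0.1149
P_K = P₀×ρ^K = 0.11488 × 0.96875^9 = 0.11488 × 0.75146 = 0.08633
Blocking probability P_9 = 0.08633 (8.63%)
L = ρ[1 - (K+1)ρ^K + Kρ^(K+1)] / [(1-ρ)(1-ρ^(K+1))]
L = 0.96875 × (1 - 10×0.7514593 + 9×0.7279762) / ((1 - 0.96875) × (1 - 0.7279762)) = 4.2385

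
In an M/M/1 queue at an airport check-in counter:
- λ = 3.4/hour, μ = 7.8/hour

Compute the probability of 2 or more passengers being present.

ρ = λ/μ = 3.4/7.8 = 0.4359
P(N ≥ n) = ρⁿ
P(N ≥ 2) = 0.4359^2
P(N ≥ 2) = 0.1900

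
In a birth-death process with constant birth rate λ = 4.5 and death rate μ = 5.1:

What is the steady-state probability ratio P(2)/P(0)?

For constant rates: P(n)/P(0) = (λ/μ)^n
P(2)/P(0) = (4.5/5.1)^2 = 0.88235^2 = 0.7785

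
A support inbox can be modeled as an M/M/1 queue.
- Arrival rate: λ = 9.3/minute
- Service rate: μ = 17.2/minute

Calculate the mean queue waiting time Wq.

First, compute utilization: ρ = λ/μ = 9.3/17.2 = 0.5407
For M/M/1: Wq = λ/(μ(μ-λ))
Wq = 9.3/(17.2 × (17.2-9.3))
Wq = 9.3/(17.2 × 7.90)
Wq = 0.06844 minutes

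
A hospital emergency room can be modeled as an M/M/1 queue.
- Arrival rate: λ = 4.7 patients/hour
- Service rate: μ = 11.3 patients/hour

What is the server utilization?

Server utilization: ρ = λ/μ
ρ = 4.7/11.3 = 0.4159
The server is busy 41.59% of the time.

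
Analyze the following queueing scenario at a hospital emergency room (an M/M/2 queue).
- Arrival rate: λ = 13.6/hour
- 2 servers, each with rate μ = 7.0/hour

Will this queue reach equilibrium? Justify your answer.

Stability requires ρ = λ/(cμ) < 1
ρ = 13.6/(2 × 7.0) = 13.6/14.00 = 0.9714
Since 0.9714 < 1, the system is STABLE.
The servers are busy 97.14% of the time.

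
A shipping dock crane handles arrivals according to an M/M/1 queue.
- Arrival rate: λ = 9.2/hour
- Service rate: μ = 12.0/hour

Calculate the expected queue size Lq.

ρ = λ/μ = 9.2/12.0 = 0.7667
For M/M/1: Lq = λ²/(μ(μ-λ))
Lq = 84.64/(12.0 × 2.80)
Lq = 2.5190 containers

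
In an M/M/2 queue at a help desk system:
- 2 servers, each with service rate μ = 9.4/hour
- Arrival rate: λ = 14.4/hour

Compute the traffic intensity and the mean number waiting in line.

Traffic intensity: ρ = λ/(cμ) = 14.4/(2×9.4) = 0.7660
Since ρ = 0.7660 < 1, system is stable.
Offered load a = λ/μ = cρ = 14.4/9.4 = 1.5319
P₀ = [ Σₙ₌₀^1 aⁿ/n! + a^2/(2!(1-ρ)) ]⁻¹
Σ = a^0/0! + a^1/1! = 1.0000 + 1.5319 = 2.5319
a^2/(2!(1-ρ)) = 2.34676/(2 × 0.234043) = 5.0135
P₀ = 1/(2.5319 + 5.0135) = 0.1325
Lq = P₀·a^2·ρ / (2!(1-ρ)²) = 0.132530 × 2.34676 × 0.765957 / (2 × 0.0547759) = 2.1745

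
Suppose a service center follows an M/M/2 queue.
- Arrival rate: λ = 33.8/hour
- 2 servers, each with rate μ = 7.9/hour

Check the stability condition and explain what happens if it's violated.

Stability requires ρ = λ/(cμ) < 1
ρ = 33.8/(2 × 7.9) = 33.8/15.80 = 2.1392
Since 2.1392 ≥ 1, the system is UNSTABLE.
Need c > λ/μ = 33.8/7.9 = 4.28.
Minimum servers needed: c = 5.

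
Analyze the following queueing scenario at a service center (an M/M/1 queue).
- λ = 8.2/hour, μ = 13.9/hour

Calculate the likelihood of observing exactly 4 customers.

ρ = λ/μ = 8.2/13.9 = 0.58993
P(n) = (1-ρ)ρⁿ
P(4) = (1-0.58993) × 0.58993^4
P(4) = 0.41007 × 0.12112
P(4) = 0.04967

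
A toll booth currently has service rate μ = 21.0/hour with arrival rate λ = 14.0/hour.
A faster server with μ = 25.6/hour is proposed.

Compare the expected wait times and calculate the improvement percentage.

System 1: ρ₁ = 14.0/21.0 = 0.6667, W₁ = 1/(21.0-14.0) = 0.14286
System 2: ρ₂ = 14.0/25.6 = 0.5469, W₂ = 1/(25.6-14.0) = 0.086207
Improvement: (W₁-W₂)/W₁ = (0.14286-0.086207)/0.14286 = 39.66%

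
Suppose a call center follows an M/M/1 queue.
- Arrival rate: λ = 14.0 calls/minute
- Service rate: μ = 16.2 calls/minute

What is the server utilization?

Server utilization: ρ = λ/μ
ρ = 14.0/16.2 = 0.8642
The server is busy 86.42% of the time.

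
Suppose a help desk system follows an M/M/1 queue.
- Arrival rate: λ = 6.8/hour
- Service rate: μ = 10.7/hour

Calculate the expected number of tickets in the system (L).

ρ = λ/μ = 6.8/10.7 = 0.6355
For M/M/1: L = λ/(μ-λ)
L = 6.8/(10.7-6.8) = 6.8/3.90
L = 1.7436 tickets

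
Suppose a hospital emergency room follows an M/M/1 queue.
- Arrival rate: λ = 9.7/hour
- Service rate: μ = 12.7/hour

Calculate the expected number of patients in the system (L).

ρ = λ/μ = 9.7/12.7 = 0.7638
For M/M/1: L = λ/(μ-λ)
L = 9.7/(12.7-9.7) = 9.7/3.00
L = 3.2333 patients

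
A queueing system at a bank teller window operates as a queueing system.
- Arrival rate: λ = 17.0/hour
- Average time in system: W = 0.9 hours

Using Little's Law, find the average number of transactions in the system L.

Little's Law: L = λW
L = 17.0 × 0.9 = 15.3000 transactions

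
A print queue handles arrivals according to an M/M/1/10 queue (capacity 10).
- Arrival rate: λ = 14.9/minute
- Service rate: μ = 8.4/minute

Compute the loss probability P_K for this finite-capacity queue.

ρ = λ/μ = 14.9/8.4 = 1.7738
P₀ = (1-ρ)/(1-ρ^(K+1)) = (1-1.7738)/(1-1.7738^11) = -0.7738/-545.9544 = 0.001417
P_K = P₀×ρ^K = 0.0014173 × 1.7738^10 = 0.0014173 × 308.3518 = 0.4370
Blocking probability = 43.70%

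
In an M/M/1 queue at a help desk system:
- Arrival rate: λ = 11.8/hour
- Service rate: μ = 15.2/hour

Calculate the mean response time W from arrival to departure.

First, compute utilization: ρ = λ/μ = 11.8/15.2 = 0.7763
For M/M/1: W = 1/(μ-λ)
W = 1/(15.2-11.8) = 1/3.40
W = 0.2941 hours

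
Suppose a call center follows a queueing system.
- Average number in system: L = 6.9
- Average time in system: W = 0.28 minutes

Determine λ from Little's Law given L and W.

Little's Law: L = λW, so λ = L/W
λ = 6.9/0.28 = 24.6429 calls/minute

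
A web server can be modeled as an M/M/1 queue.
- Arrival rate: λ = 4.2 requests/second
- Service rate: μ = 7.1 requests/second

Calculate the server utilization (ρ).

Server utilization: ρ = λ/μ
ρ = 4.2/7.1 = 0.5915
The server is busy 59.15% of the time.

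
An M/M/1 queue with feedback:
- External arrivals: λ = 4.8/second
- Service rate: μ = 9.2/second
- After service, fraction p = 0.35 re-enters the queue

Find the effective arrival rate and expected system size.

Effective arrival rate: λ_eff = λ/(1-p) = 4.8/(1-0.35) = 4.8/0.65 = 7.38462
ρ = λ_eff/μ = 7.38462/9.2 = 0.802676
L = ρ/(1-ρ) = 0.802676/(1-0.802676) = 4.0678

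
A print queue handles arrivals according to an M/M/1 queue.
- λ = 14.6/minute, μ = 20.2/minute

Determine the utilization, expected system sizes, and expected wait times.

Step 1: ρ = λ/μ = 14.6/20.2 = 0.7228
Step 2: L = λ/(μ-λ) = 14.6/5.60 = 2.6071
Step 3: Lq = λ²/(μ(μ-λ)) = 213.16/(20.2×5.60) = 1.8844
Step 4: W = 1/(μ-λ) = 1/5.60 = 0.17857
Step 5: Wq = λ/(μ(μ-λ)) = 14.6/(20.2×5.60) = 0.1291
Step 6: P(0) = 1-ρ = 0.2772
Verify: L = λW = 14.6×0.17857 = 2.6071 ✔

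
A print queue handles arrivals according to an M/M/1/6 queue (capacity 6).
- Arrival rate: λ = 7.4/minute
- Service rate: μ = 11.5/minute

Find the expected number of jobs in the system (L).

ρ = λ/μ = 7.4/11.5 = 0.64348
P₀ = (1-ρ)/(1-ρ^(K+1)) = (1-0.64348)/(1-0.64348^7) = 0.3565/0.9543 = 0.3736
P_K = P₀×ρ^K = 0.3736 × 0.64348^6 = 0.3736 × 0.07099 = 0.02652
L = ρ[1 - (K+1)ρ^K + Kρ^(K+1)] / [(1-ρ)(1-ρ^(K+1))]
L = 0.64348 × (1 - 7×0.07099 + 6×0.04568) / ((1 - 0.64348) × (1 - 0.04568)) = 1.4698 jobs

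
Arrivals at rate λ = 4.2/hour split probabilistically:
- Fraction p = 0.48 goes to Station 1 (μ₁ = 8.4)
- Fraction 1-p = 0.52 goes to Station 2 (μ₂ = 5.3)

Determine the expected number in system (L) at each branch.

Effective rates: λ₁ = 4.2×0.48 = 2.016, λ₂ = 4.2×0.52 = 2.184
Station 1: ρ₁ = 2.016/8.4 = 0.2400, L₁ = ρ₁/(1-ρ₁) = 0.2400/(1-0.2400) = 0.3158
Station 2: ρ₂ = 2.184/5.3 = 0.41208, L₂ = ρ₂/(1-ρ₂) = 0.41208/(1-0.41208) = 0.7009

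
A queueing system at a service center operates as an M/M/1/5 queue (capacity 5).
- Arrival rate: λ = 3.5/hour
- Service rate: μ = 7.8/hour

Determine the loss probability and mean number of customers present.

ρ = λ/μ = 3.5/7.8 = 0.44872
P₀ = (1-ρ)/(1-ρ^(K+1)) = (1-0.44872)/(1-0.44872^6) = 0.55128/0.99184 = 0.5558
P_K = P₀×ρ^K = 0.5558 × 0.44872^5 = 0.5558 × 0.01819 = 0.01011
Blocking probability P_5 = 0.01011 (1.01%)
L = ρ[1 - (K+1)ρ^K + Kρ^(K+1)] / [(1-ρ)(1-ρ^(K+1))]
L = 0.44872 × (1 - 6×0.01819 + 5×0.008163) / ((1 - 0.44872) × (1 - 0.008163)) = 0.7646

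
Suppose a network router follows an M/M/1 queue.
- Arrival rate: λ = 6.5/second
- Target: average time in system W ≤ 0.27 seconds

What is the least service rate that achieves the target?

For M/M/1: W = 1/(μ-λ)
Need W ≤ 0.27, so 1/(μ-λ) ≤ 0.27
μ - λ ≥ 1/0.27 = 3.7037
μ ≥ 6.5 + 3.7037 = 10.2037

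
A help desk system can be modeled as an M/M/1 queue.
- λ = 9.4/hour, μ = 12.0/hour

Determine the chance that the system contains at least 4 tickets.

ρ = λ/μ = 9.4/12.0 = 0.7833
P(N ≥ n) = ρⁿ
P(N ≥ 4) = 0.7833^4
P(N ≥ 4) = 0.3765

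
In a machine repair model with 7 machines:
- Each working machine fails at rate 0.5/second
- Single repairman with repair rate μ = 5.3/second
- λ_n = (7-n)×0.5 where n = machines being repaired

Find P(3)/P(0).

P(3)/P(0) = ∏_{i=0}^{3-1} λ_i/μ_{i+1}
= (7-0)×0.5/5.3 × (7-1)×0.5/5.3 × (7-2)×0.5/5.3
= 0.1763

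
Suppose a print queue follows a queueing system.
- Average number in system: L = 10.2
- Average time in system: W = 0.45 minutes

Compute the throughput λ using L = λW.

Little's Law: L = λW, so λ = L/W
λ = 10.2/0.45 = 22.6667 jobs/minute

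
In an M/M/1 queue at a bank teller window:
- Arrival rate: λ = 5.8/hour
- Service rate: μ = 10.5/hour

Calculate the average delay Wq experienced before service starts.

First, compute utilization: ρ = λ/μ = 5.8/10.5 = 0.5524
For M/M/1: Wq = λ/(μ(μ-λ))
Wq = 5.8/(10.5 × (10.5-5.8))
Wq = 5.8/(10.5 × 4.70)
Wq = 0.1175 hours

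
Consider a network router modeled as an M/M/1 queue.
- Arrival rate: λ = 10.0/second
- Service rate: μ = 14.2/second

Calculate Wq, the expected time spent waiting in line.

First, compute utilization: ρ = λ/μ = 10.0/14.2 = 0.7042
For M/M/1: Wq = λ/(μ(μ-λ))
Wq = 10.0/(14.2 × (14.2-10.0))
Wq = 10.0/(14.2 × 4.20)
Wq = 0.1677 seconds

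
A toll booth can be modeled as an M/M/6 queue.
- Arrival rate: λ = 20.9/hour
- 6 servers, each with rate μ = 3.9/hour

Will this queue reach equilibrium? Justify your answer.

Stability requires ρ = λ/(cμ) < 1
ρ = 20.9/(6 × 3.9) = 20.9/23.40 = 0.8932
Since 0.8932 < 1, the system is STABLE.
The servers are busy 89.32% of the time.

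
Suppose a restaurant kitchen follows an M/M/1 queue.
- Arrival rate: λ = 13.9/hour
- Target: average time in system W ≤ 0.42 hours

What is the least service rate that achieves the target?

For M/M/1: W = 1/(μ-λ)
Need W ≤ 0.42, so 1/(μ-λ) ≤ 0.42
μ - λ ≥ 1/0.42 = 2.3810
μ ≥ 13.9 + 2.3810 = 16.2810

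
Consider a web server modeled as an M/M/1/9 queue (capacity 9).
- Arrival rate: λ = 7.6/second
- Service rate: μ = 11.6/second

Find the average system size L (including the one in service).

ρ = λ/μ = 7.6/11.6 = 0.655172
P₀ = (1-ρ)/(1-ρ^(K+1)) = (1-0.655172)/(1-0.655172^10) = 0.3448/0.9854 = 0.3499
P_K = P₀×ρ^K = 0.349928 × 0.655172^9 = 0.349928 × 0.0222432 = 0.007784
L = ρ[1 - (K+1)ρ^K + Kρ^(K+1)] / [(1-ρ)(1-ρ^(K+1))]
L = 0.655172 × (1 - 10×0.02224 + 9×0.01457) / ((1 - 0.655172) × (1 - 0.01457)) = 1.7521 requests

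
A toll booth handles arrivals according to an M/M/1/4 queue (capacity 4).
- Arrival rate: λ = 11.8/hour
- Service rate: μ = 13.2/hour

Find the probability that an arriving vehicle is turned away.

ρ = λ/μ = 11.8/13.2 = 0.89394
P₀ = (1-ρ)/(1-ρ^(K+1)) = (1-0.89394)/(1-0.89394^5) = 0.10606/0.42912 = 0.2472
P_K = P₀×ρ^K = 0.24715 × 0.89394^4 = 0.24715 × 0.63861 = 0.1578
Blocking probability = 15.78%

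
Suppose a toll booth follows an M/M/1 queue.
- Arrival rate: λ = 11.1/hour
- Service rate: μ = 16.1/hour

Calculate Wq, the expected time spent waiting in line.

First, compute utilization: ρ = λ/μ = 11.1/16.1 = 0.6894
For M/M/1: Wq = λ/(μ(μ-λ))
Wq = 11.1/(16.1 × (16.1-11.1))
Wq = 11.1/(16.1 × 5.00)
Wq = 0.1379 hours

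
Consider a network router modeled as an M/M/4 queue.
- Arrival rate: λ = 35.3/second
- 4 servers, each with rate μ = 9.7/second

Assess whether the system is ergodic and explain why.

Stability requires ρ = λ/(cμ) < 1
ρ = 35.3/(4 × 9.7) = 35.3/38.80 = 0.9098
Since 0.9098 < 1, the system is STABLE.
The servers are busy 90.98% of the time.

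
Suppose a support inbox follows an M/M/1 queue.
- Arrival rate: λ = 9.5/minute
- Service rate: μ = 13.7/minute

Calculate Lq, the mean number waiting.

ρ = λ/μ = 9.5/13.7 = 0.6934
For M/M/1: Lq = λ²/(μ(μ-λ))
Lq = 90.25/(13.7 × 4.20)
Lq = 1.5685 emails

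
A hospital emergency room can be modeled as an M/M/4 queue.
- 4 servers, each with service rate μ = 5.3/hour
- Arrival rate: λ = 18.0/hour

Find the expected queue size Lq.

Traffic intensity: ρ = λ/(cμ) = 18.0/(4×5.3) = 0.8491
Since ρ = 0.8491 < 1, system is stable.
Offered load a = λ/μ = cρ = 18.0/5.3 = 3.3962
P₀ = [ Σₙ₌₀^3 aⁿ/n! + a^4/(4!(1-ρ)) ]⁻¹
Σ = a^0/0! + a^1/1! + a^2/2! + a^3/3! = 1.0000 + 3.3962 + 5.7672 + 6.5289 = 16.6923
a^4/(4!(1-ρ)) = 133.0413/(24 × 0.1509434) = 36.7249
P₀ = 1/(16.6923 + 36.7249) = 0.01872
Lq = P₀·a^4·ρ / (4!(1-ρ)²) = 0.018721 × 133.0413 × 0.84906 / (24 × 0.022784) = 3.8673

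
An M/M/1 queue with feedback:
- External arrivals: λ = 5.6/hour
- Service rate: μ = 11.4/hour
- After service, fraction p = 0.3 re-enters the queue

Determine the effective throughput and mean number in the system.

Effective arrival rate: λ_eff = λ/(1-p) = 5.6/(1-0.3) = 5.6/0.70 = 8.0000
ρ = λ_eff/μ = 8.0000/11.4 = 0.70175
L = ρ/(1-ρ) = 0.70175/(1-0.70175) = 2.3529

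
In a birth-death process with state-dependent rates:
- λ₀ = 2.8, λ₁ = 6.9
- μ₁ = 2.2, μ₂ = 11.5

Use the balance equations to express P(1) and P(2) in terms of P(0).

Balance equations:
State 0: λ₀P₀ = μ₁P₁ → P₁ = (λ₀/μ₁)P₀ = (2.8/2.2)P₀ = 1.2727P₀
State 1: P₂ = (λ₀λ₁)/(μ₁μ₂)P₀ = (2.8×6.9)/(2.2×11.5)P₀ = 0.7636P₀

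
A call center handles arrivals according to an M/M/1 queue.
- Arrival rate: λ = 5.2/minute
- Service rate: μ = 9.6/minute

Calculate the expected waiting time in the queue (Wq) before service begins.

First, compute utilization: ρ = λ/μ = 5.2/9.6 = 0.5417
For M/M/1: Wq = λ/(μ(μ-λ))
Wq = 5.2/(9.6 × (9.6-5.2))
Wq = 5.2/(9.6 × 4.40)
Wq = 0.1231 minutes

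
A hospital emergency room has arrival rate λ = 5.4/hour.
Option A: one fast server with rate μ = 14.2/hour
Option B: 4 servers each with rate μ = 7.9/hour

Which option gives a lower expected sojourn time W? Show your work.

Option A: single server μ = 14.2 (M/M/1)
  ρ_A = 5.4/14.2 = 0.3803
  W_A = 1/(μ-λ) = 1/(14.2-5.4) = 1/8.80 = 0.1136

Option B: 4 servers μ = 7.9 (M/M/4)
  ρ_B = λ/(cμ) = 5.4/(4×7.9) = 0.1709
  Offered load a = λ/μ = cρ = 5.4/7.9 = 0.6835
  P₀ = [ Σₙ₌₀^3 aⁿ/n! + a^4/(4!(1-ρ)) ]⁻¹
  Σ = a^0/0! + a^1/1! + a^2/2! + a^3/3! = 1.0000 + 0.68354 + 0.23362 + 0.053229 = 1.9704
  a^4/(4!(1-ρ)) = 0.2183/(24 × 0.8291) = 0.01097
  P₀ = 1/(1.9704 + 0.01097) = 0.5047
  Lq = P₀·a^4·ρ / (4!(1-ρ)²) = 0.5047 × 0.2183 × 0.1709 / (24 × 0.6874) = 0.001141
  Wq_B = Lq/λ = 0.001141/5.4 = 0.0002113
  W_B = Wq_B + 1/μ = 0.0002113 + 0.1266 = 0.1268

Since W_A = 0.1136 < W_B = 0.1268, Option A (single fast server) has the shorter time in system.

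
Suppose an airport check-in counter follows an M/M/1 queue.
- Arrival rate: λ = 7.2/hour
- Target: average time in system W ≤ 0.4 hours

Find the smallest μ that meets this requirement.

For M/M/1: W = 1/(μ-λ)
Need W ≤ 0.4, so 1/(μ-λ) ≤ 0.4
μ - λ ≥ 1/0.4 = 2.5000
μ ≥ 7.2 + 2.5000 = 9.7000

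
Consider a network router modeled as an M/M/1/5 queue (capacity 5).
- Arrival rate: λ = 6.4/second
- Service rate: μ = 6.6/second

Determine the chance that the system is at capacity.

ρ = λ/μ = 6.4/6.6 = 0.9697
P₀ = (1-ρ)/(1-ρ^(K+1)) = (1-0.9697)/(1-0.9697^6) = 0.03030/0.1686 = 0.1797
P_K = P₀×ρ^K = 0.1797 × 0.9697^5 = 0.1797 × 0.8574 = 0.1541
Blocking probability = 15.41%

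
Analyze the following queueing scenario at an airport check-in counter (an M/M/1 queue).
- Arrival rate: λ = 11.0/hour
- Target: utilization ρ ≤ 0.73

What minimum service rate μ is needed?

ρ = λ/μ, so μ = λ/ρ
μ ≥ 11.0/0.73 = 15.0685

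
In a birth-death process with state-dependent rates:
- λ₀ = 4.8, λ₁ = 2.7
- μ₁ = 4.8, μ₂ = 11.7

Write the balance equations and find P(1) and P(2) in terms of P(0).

Balance equations:
State 0: λ₀P₀ = μ₁P₁ → P₁ = (λ₀/μ₁)P₀ = (4.8/4.8)P₀ = 1.0000P₀
State 1: P₂ = (λ₀λ₁)/(μ₁μ₂)P₀ = (4.8×2.7)/(4.8×11.7)P₀ = 0.2308P₀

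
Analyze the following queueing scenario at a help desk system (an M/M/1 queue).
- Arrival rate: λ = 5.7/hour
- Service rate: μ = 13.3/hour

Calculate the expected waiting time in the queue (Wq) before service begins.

First, compute utilization: ρ = λ/μ = 5.7/13.3 = 0.4286
For M/M/1: Wq = λ/(μ(μ-λ))
Wq = 5.7/(13.3 × (13.3-5.7))
Wq = 5.7/(13.3 × 7.60)
Wq = 0.05639 hours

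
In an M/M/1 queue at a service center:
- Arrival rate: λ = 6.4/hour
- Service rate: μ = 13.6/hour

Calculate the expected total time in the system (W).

First, compute utilization: ρ = λ/μ = 6.4/13.6 = 0.4706
For M/M/1: W = 1/(μ-λ)
W = 1/(13.6-6.4) = 1/7.20
W = 0.1389 hours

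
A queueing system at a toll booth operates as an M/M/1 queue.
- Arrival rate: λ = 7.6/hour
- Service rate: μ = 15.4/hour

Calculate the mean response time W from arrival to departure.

First, compute utilization: ρ = λ/μ = 7.6/15.4 = 0.4935
For M/M/1: W = 1/(μ-λ)
W = 1/(15.4-7.6) = 1/7.80
W = 0.1282 hours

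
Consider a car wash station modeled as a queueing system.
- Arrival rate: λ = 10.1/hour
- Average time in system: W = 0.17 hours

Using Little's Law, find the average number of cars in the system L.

Little's Law: L = λW
L = 10.1 × 0.17 = 1.7170 cars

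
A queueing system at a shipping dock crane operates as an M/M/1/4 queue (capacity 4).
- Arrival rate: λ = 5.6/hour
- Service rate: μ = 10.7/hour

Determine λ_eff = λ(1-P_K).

ρ = λ/μ = 5.6/10.7 = 0.52336
P₀ = (1-ρ)/(1-ρ^(K+1)) = (1-0.52336)/(1-0.52336^5) = 0.4766/0.9607 = 0.4961
P_K = P₀×ρ^K = 0.4961 × 0.52336^4 = 0.4961 × 0.07502 = 0.03722
λ_eff = λ(1-P_K) = 5.6 × (1 - 0.03722) = 5.6 × 0.96278 = 5.3916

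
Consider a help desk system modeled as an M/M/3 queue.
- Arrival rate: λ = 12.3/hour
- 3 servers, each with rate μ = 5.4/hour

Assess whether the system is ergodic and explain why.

Stability requires ρ = λ/(cμ) < 1
ρ = 12.3/(3 × 5.4) = 12.3/16.20 = 0.7593
Since 0.7593 < 1, the system is STABLE.
The servers are busy 75.93% of the time.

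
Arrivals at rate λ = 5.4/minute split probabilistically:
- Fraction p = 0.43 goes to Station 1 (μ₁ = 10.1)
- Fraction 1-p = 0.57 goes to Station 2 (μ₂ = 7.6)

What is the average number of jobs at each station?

Effective rates: λ₁ = 5.4×0.43 = 2.322, λ₂ = 5.4×0.57 = 3.078
Station 1: ρ₁ = 2.322/10.1 = 0.2299, L₁ = ρ₁/(1-ρ₁) = 0.2299/(1-0.2299) = 0.2985
Station 2: ρ₂ = 3.078/7.6 = 0.4050, L₂ = ρ₂/(1-ρ₂) = 0.4050/(1-0.4050) = 0.6807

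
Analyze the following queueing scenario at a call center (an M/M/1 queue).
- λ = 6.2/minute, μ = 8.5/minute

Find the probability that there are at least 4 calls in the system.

ρ = λ/μ = 6.2/8.5 = 0.72941
P(N ≥ n) = ρⁿ
P(N ≥ 4) = 0.72941^4
P(N ≥ 4) = 0.2831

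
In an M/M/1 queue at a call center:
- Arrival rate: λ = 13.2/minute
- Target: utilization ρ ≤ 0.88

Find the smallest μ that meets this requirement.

ρ = λ/μ, so μ = λ/ρ
μ ≥ 13.2/0.88 = 15.0000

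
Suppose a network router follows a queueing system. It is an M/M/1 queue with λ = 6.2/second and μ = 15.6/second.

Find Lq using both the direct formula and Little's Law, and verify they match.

Method 1 (direct): Lq = λ²/(μ(μ-λ)) = 38.44/(15.6 × 9.40) = 0.2621

Method 2 (Little's Law):
W = 1/(μ-λ) = 1/9.40 = 0.10638
Wq = W - 1/μ = 0.10638 - 0.064103 = 0.04228
Lq = λWq = 6.2 × 0.04228 = 0.2621 ✔ (matches Method 1)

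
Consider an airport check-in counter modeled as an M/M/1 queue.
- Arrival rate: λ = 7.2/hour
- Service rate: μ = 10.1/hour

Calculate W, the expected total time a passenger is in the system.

First, compute utilization: ρ = λ/μ = 7.2/10.1 = 0.7129
For M/M/1: W = 1/(μ-λ)
W = 1/(10.1-7.2) = 1/2.90
W = 0.3448 hours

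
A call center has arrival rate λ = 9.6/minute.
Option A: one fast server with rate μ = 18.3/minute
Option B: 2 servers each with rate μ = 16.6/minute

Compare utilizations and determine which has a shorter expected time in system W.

Option A: single server μ = 18.3 (M/M/1)
  ρ_A = 9.6/18.3 = 0.5246
  W_A = 1/(μ-λ) = 1/(18.3-9.6) = 1/8.70 = 0.1149

Option B: 2 servers μ = 16.6 (M/M/2)
  ρ_B = λ/(cμ) = 9.6/(2×16.6) = 0.2892
  Offered load a = λ/μ = cρ = 9.6/16.6 = 0.5783
  P₀ = [ Σₙ₌₀^1 aⁿ/n! + a^2/(2!(1-ρ)) ]⁻¹
  Σ = a^0/0! + a^1/1! = 1.0000 + 0.5783 = 1.5783
  a^2/(2!(1-ρ)) = 0.3344/(2 × 0.7108) = 0.2352
  P₀ = 1/(1.5783 + 0.2352) = 0.5514
  Lq = P₀·a^2·ρ / (2!(1-ρ)²) = 0.5514 × 0.3344 × 0.2892 / (2 × 0.5053) = 0.05277
  Wq_B = Lq/λ = 0.052765/9.6 = 0.005496
  W_B = Wq_B + 1/μ = 0.005496 + 0.06024 = 0.06574

Since W_B = 0.06574 < W_A = 0.1149, Option B (multiple servers) has the shorter time in system.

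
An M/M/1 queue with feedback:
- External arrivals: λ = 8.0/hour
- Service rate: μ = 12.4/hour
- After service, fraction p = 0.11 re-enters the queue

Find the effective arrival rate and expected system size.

Effective arrival rate: λ_eff = λ/(1-p) = 8.0/(1-0.11) = 8.0/0.89 = 8.9888
ρ = λ_eff/μ = 8.9888/12.4 = 0.7249
L = ρ/(1-ρ) = 0.7249/(1-0.7249) = 2.6350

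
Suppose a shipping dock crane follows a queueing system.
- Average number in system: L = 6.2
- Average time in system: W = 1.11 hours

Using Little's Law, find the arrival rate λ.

Little's Law: L = λW, so λ = L/W
λ = 6.2/1.11 = 5.5856 containers/hour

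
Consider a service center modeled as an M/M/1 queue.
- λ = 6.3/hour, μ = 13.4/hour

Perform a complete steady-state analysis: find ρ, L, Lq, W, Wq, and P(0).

Step 1: ρ = λ/μ = 6.3/13.4 = 0.4701
Step 2: L = λ/(μ-λ) = 6.3/7.10 = 0.8873
Step 3: Lq = λ²/(μ(μ-λ)) = 39.69/(13.4×7.10) = 0.4172
Step 4: W = 1/(μ-λ) = 1/7.10 = 0.140845
Step 5: Wq = λ/(μ(μ-λ)) = 6.3/(13.4×7.10) = 0.06622
Step 6: P(0) = 1-ρ = 0.5299
Verify: L = λW = 6.3×0.140845 = 0.8873 ✔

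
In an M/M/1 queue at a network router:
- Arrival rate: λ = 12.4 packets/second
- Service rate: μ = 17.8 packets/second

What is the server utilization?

Server utilization: ρ = λ/μ
ρ = 12.4/17.8 = 0.6966
The server is busy 69.66% of the time.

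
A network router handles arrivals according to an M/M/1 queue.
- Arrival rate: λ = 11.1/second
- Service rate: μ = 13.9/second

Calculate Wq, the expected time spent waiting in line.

First, compute utilization: ρ = λ/μ = 11.1/13.9 = 0.7986
For M/M/1: Wq = λ/(μ(μ-λ))
Wq = 11.1/(13.9 × (13.9-11.1))
Wq = 11.1/(13.9 × 2.80)
Wq = 0.2852 seconds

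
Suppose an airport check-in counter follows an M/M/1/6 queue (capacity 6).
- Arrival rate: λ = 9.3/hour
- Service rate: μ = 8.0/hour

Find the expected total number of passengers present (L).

ρ = λ/μ = 9.3/8.0 = 1.1625
P₀ = (1-ρ)/(1-ρ^(K+1)) = (1-1.1625)/(1-1.1625^7) = -0.1625/-1.8691 = 0.08694
P_K = P₀×ρ^K = 0.08694 × 1.1625^6 = 0.08694 × 2.4681 = 0.2146
L = ρ[1 - (K+1)ρ^K + Kρ^(K+1)] / [(1-ρ)(1-ρ^(K+1))]
L = 1.1625 × (1 - 7×2.46807 + 6×2.86913) / ((1 - 1.1625) × (1 - 2.86913)) = 3.5912 passengers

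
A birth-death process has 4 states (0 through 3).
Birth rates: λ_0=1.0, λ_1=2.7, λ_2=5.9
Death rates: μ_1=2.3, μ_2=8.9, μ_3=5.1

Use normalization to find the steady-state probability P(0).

Ratios P(n)/P(0) = (λ₀···λₙ₋₁)/(μ₁···μₙ):
P(1)/P(0) = (1.0)/(2.3) = 0.4348
P(2)/P(0) = (1.0×2.7)/(2.3×8.9) = 0.1319
P(3)/P(0) = (1.0×2.7×5.9)/(2.3×8.9×5.1) = 0.1526

Normalization: ∑ P(n) = 1
P(0) × (1.0000 + 0.4348 + 0.1319 + 0.1526) = 1
P(0) × 1.7193 = 1
P(0) = 1/1.7193 = 0.5816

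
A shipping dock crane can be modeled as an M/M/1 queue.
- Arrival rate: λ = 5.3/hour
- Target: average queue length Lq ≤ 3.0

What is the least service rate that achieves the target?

For M/M/1: Lq = λ²/(μ(μ-λ))
Need Lq ≤ 3.0, i.e. μ(μ-λ) ≥ λ²/3.0
μ² - 5.3μ - 28.09/3.0 ≥ 0  →  μ² - 5.3μ - 9.36333 ≥ 0
Quadratic formula (positive root): μ = [λ + √(λ² + 4×9.36333)]/2
Discriminant: 28.09 + 4×9.36333 = 65.5433, √65.5433 = 8.09588
μ ≥ (5.3 + 8.09588)/2 = 6.6979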